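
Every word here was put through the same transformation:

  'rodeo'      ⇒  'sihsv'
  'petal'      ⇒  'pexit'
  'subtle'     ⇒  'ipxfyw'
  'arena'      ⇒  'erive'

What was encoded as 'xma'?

wit

The output letters match the input read backwards, each shifted +4: rodeo reversed is oedor. Two steps: reverse the string, then apply a Caesar shift of +4.
Decoding xma: shift back: x−4=t, m−4=i, a−4=w → tiw; then reverse → wit.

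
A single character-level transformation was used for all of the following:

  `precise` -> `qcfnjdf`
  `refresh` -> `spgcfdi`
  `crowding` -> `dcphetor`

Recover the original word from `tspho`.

shown

Shifts by position in precise: pos 0: p→q (+1), pos 1: r→c (+11), pos 2: e→f (+1), pos 3: c→n (+11) — repeating every 2. A repeating key of period 2 is used — shifts +1, +11 over and over.
Undoing it on tspho: t−1=s, s−11=h, p−1=o, h−11=w, o−1=n.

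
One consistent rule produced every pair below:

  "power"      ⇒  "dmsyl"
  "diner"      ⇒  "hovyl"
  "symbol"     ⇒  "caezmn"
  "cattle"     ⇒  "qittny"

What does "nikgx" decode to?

laugh

p(15)→d(3) and o(14)→m(12) fit y≡17x+8 (mod 26); the inverse of 17 mod 26 is 23. Treating letters as 0–25, the rule is x ↦ 17x + 8 (mod 26).
Undoing it on nikgx: n(13)→23·(13−8)≡11=l; i(8)→23·(8−8)≡0=a; k(10)→23·(10−8)≡20=u; g(6)→23·(6−8)≡6=g; x(23)→23·(23−8)≡7=h (all mod 26).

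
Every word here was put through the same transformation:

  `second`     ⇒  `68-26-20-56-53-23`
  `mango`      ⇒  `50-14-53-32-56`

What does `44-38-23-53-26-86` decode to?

s(#19)→68 and e(#5)→26: differences scale by 3, so n = 3·pos + 11. With a=1..z=26, the number is 3·pos + 11.
Decoding 44-38-23-53-26-86: 44→(44−11)÷3=11=k, 38→(38−11)÷3=9=i, 23→(23−11)÷3=4=d, 53→(53−11)÷3=14=n, 26→(26−11)÷3=5=e, 86→(86−11)÷3=25=y.

kidney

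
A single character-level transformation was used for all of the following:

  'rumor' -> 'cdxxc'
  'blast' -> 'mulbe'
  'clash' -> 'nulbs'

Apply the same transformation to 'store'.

Shifts by position in rumor: pos 0: r→c (+11), pos 1: u→d (+9), pos 2: m→x (+11), pos 3: o→x (+9) — repeating every 2. The shifts repeat in a cycle of length 2: positions 0,1,… shift by +11, +9, then the pattern repeats.
Applying it to store: s+11=d, t+9=c, o+11=z, r+9=a, e+11=p.

dczap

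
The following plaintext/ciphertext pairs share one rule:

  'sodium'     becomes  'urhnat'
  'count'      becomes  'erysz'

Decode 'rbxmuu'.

In sodium: s→u is +2, o→r is +3, d→h is +4, i→n is +5 — the shift increases by 1 each position. The shift increases by 1 at each position, starting from +2: 2, 3, 4, ….
Undoing it on rbxmuu: r−2=p, b−3=y, x−4=t, m−5=h, u−6=o, u−7=n.

python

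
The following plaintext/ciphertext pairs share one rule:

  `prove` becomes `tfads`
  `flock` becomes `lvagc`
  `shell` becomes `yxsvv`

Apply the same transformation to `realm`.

p(15)→t(19) and r(17)→f(5) fit y≡19x+20 (mod 26); the inverse of 19 mod 26 is 11. Treating letters as 0–25, the rule is x ↦ 19x + 20 (mod 26).
On realm: r(17)→19·17+20≡5=f; e(4)→19·4+20≡18=s; a(0)→19·0+20≡20=u; l(11)→19·11+20≡21=v; m(12)→19·12+20≡14=o (all mod 26).

fsuvo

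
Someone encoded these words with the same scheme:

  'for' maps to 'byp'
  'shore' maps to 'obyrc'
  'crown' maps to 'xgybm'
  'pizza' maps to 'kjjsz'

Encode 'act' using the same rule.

dmk

The output letters match the input read backwards, each shifted +10: for reversed is rof. Read the word backwards and shift each letter +10.
Applying it to act: reverse → tca; then shift: t+10=d, c+10=m, a+10=k.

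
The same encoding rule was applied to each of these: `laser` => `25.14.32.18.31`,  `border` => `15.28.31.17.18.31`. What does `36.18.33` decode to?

wet

l is letter #12 and maps to 25: an offset of 13. Letters become their 1-based position plus 13 (so a→14, b→15, …).
Reversing it on 36.18.33: 36→(36−13)÷1=23=w, 18→(18−13)÷1=5=e, 33→(33−13)÷1=20=t.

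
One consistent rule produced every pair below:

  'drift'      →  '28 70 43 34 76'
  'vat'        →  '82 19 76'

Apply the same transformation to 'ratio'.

70 19 76 43 61

d(#4)→28 and r(#18)→70: differences scale by 3, so n = 3·pos + 16. The formula is n = 3×(alphabet index, a=1) + 16.
On ratio: r=18→70, a=1→19, t=20→76, i=9→43, o=15→61.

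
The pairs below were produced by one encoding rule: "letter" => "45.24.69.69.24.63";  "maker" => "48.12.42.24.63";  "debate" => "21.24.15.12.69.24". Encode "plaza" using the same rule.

l(#12)→45 and e(#5)→24: differences scale by 3, so n = 3·pos + 9. Each letter becomes 3×(its alphabet position, a=1..z=26) + 9.
Applying it to plaza: p=16→57, l=12→45, a=1→12, z=26→87, a=1→12.

57.45.12.87.12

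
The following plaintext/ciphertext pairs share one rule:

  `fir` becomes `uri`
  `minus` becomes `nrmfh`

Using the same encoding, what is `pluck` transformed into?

Each pair mirrors across the alphabet (f↔u, i↔r, r↔i): positions sum to 25. Letters are reflected about the middle of the alphabet (position → 25−position): Atbash.
For pluck: p↔k, l↔o, u↔f, c↔x, k↔p.

kofxp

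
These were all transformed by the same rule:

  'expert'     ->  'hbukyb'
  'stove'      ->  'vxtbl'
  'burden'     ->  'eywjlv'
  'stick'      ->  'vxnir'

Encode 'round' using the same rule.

In expert: e→h is +3, x→b is +4, p→u is +5, e→k is +6 — the shift increases by 1 each position. The shift increases by 1 at each position, starting from +3: 3, 4, 5, ….
Applying it to round: r+3=u, o+4=s, u+5=z, n+6=t, d+7=k.

usztk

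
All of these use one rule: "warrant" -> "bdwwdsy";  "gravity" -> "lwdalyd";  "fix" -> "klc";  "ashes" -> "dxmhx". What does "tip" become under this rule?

ylu

Two shifts are in play — +3 for a/e/i/o/u, +5 for every other letter.
On tip: t(cons)+5=y, i(vowel)+3=l, p(cons)+5=u.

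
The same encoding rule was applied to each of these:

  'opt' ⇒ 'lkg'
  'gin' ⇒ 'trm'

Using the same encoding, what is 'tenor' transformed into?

gvmli

This is the alphabet-reversal cipher (Atbash): a becomes z, b becomes y, etc.
On tenor: t↔g, e↔v, n↔m, o↔l, r↔i.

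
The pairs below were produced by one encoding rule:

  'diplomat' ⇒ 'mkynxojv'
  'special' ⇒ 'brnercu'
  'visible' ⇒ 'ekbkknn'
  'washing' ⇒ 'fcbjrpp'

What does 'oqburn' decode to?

fossil

Shifts by position in diplomat: pos 0: d→m (+9), pos 1: i→k (+2), pos 2: p→y (+9), pos 3: l→n (+2) — repeating every 2. A repeating key of period 2 is used — shifts +9, +2 over and over.
Reversing it on oqburn: o−9=f, q−2=o, b−9=s, u−2=s, r−9=i, n−2=l.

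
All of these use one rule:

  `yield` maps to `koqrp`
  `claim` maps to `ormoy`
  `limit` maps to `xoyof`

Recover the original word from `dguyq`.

The shifts repeat in a cycle of length 2: positions 0,1,… shift by +12, +6, then the pattern repeats.
Reversing it on dguyq: d−12=r, g−6=a, u−12=i, y−6=s, q−12=e.

raise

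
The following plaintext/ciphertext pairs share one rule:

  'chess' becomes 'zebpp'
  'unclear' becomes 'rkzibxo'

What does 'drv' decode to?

guy

This is a Caesar cipher with shift 23.
Decoding drv: d−23=g, r−23=u, v−23=y.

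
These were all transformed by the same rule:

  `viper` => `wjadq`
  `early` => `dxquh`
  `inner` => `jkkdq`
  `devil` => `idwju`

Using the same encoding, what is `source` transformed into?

lfbqnd

This is an affine cipher: with a=0,…,z=25, each position x becomes (21x+23) mod 26.
On source: s(18)→21·18+23≡11=l; o(14)→21·14+23≡5=f; u(20)→21·20+23≡1=b; r(17)→21·17+23≡16=q; c(2)→21·2+23≡13=n; e(4)→21·4+23≡3=d (all mod 26).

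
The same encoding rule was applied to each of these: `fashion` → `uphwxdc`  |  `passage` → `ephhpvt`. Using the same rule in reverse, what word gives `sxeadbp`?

This is a Caesar cipher with shift 15.
Reversing it on sxeadbp: s−15=d, x−15=i, e−15=p, a−15=l, d−15=o, b−15=m, p−15=a.

diploma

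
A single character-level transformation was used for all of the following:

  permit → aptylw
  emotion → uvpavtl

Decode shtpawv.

The output letters match the input read backwards, each shifted +7: permit reversed is timrep. Two steps: reverse the string, then apply a Caesar shift of +7.
Undoing it on shtpawv: shift back: s−7=l, h−7=a, t−7=m, p−7=i, a−7=t, w−7=p, v−7=o → lamitpo; then reverse → optimal.

optimal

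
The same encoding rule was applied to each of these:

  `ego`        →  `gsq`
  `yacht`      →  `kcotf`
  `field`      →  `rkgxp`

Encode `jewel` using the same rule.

The shift depends on letter class: consonant g→s is +12, but vowel e→g is +2. The rule splits by letter class: vowels +2, consonants +12.
Applying it to jewel: j(cons)+12=v, e(vowel)+2=g, w(cons)+12=i, e(vowel)+2=g, l(cons)+12=x.

vgigx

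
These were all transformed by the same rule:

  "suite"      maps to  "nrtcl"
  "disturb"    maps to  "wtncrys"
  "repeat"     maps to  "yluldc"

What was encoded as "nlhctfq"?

s(18)→n(13) and u(20)→r(17) fit y≡15x+3 (mod 26); the inverse of 15 mod 26 is 7. Each letter's alphabet position (a=0..z=25) is mapped through 15·x+3 mod 26 — an affine cipher.
Decoding nlhctfq: n(13)→7·(13−3)≡18=s; l(11)→7·(11−3)≡4=e; h(7)→7·(7−3)≡2=c; c(2)→7·(2−3)≡19=t; t(19)→7·(19−3)≡8=i; f(5)→7·(5−3)≡14=o; q(16)→7·(16−3)≡13=n (all mod 26).

section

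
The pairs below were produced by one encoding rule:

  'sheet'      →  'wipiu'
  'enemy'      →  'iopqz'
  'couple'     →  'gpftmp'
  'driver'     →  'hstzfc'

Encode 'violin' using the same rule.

A repeating key of period 3 is used — shifts +4, +1, +11 over and over.
Applying it to violin: v+4=z, i+1=j, o+11=z, l+4=p, i+1=j, n+11=y.

zjzpjy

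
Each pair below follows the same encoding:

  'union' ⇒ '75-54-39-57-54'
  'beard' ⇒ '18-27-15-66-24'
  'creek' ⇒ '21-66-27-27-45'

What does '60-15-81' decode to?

u(#21)→75 and n(#14)→54: differences scale by 3, so n = 3·pos + 12. With a=1..z=26, the number is 3·pos + 12.
Undoing it on 60-15-81: 60→(60−12)÷3=16=p, 15→(15−12)÷3=1=a, 81→(81−12)÷3=23=w.

paw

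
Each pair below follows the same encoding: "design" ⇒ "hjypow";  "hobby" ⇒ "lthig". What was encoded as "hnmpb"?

digit

In design: d→h is +4, e→j is +5, s→y is +6, i→p is +7 — the shift increases by 1 each position. Letter i (0-indexed) is shifted by i+4, so successive shifts are 4, 5, 6, ….
Decoding hnmpb: h−4=d, n−5=i, m−6=g, p−7=i, b−8=t.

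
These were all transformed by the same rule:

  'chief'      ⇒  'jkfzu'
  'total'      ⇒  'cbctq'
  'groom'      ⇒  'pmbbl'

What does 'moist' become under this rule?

c(2)→j(9) and h(7)→k(10) fit y≡21x+19 (mod 26); the inverse of 21 mod 26 is 5. Treating letters as 0–25, the rule is x ↦ 21x + 19 (mod 26).
For moist: m(12)→21·12+19≡11=l; o(14)→21·14+19≡1=b; i(8)→21·8+19≡5=f; s(18)→21·18+19≡7=h; t(19)→21·19+19≡2=c (all mod 26).

lbfhc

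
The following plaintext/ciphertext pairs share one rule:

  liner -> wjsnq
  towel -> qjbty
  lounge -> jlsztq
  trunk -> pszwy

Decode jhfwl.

Two steps: reverse the string, then apply a Caesar shift of +5.
Decoding jhfwl: shift back: j−5=e, h−5=c, f−5=a, w−5=r, l−5=g → ecarg; then reverse → grace.

grace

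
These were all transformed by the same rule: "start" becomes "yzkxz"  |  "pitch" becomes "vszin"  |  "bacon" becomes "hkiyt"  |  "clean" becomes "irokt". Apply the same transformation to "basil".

hkysr

Two shifts are in play — +10 for a/e/i/o/u, +6 for every other letter.
On basil: b(cons)+6=h, a(vowel)+10=k, s(cons)+6=y, i(vowel)+10=s, l(cons)+6=r.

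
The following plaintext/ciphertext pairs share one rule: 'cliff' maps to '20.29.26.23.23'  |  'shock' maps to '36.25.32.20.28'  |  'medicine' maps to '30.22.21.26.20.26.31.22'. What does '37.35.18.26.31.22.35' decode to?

c is letter #3 and maps to 20: an offset of 17. Each letter is replaced by its alphabet position (a=1..z=26) + 17.
Reversing it on 37.35.18.26.31.22.35: 37→(37−17)÷1=20=t, 35→(35−17)÷1=18=r, 18→(18−17)÷1=1=a, 26→(26−17)÷1=9=i, 31→(31−17)÷1=14=n, 22→(22−17)÷1=5=e, 35→(35−17)÷1=18=r.

trainer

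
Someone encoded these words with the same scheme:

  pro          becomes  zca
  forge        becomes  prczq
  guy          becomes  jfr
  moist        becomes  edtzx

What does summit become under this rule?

etxxfd

The output letters match the input read backwards, each shifted +11: pro reversed is orp. The word is reversed, then every letter is shifted forward by 11.
On summit: reverse → timmus; then shift: t+11=e, i+11=t, m+11=x, m+11=x, u+11=f, s+11=d.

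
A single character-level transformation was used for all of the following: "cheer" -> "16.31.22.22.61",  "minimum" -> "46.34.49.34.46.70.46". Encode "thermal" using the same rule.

With a=1..z=26, the number is 3·pos + 7.
For thermal: t=20→67, h=8→31, e=5→22, r=18→61, m=13→46, a=1→10, l=12→43.

67.31.22.61.46.10.43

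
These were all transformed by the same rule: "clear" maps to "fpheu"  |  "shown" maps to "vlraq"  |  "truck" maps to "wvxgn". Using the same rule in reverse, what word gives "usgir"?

rodeo

Shifts by position in clear: pos 0: c→f (+3), pos 1: l→p (+4), pos 2: e→h (+3), pos 3: a→e (+4) — repeating every 2. It's a Vigenère-style cipher with numeric key [3,4]: position i shifts by key[i mod 2].
Undoing it on usgir: u−3=r, s−4=o, g−3=d, i−4=e, r−3=o.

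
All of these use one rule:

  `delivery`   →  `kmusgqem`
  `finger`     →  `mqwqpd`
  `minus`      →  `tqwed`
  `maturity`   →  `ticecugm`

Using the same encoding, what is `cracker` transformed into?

Each letter shifts forward by (position + 7), i.e. 7, 8, 9, … — the shift grows by one for each successive letter.
For cracker: c+7=j, r+8=z, a+9=j, c+10=m, k+11=v, e+12=q, r+13=e.

jzjmvqe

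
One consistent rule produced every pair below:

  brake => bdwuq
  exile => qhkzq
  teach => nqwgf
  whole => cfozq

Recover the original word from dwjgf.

This is an affine cipher: with a=0,…,z=25, each position x becomes (5x+22) mod 26.
Undoing it on dwjgf: d(3)→21·(3−22)≡17=r; w(22)→21·(22−22)≡0=a; j(9)→21·(9−22)≡13=n; g(6)→21·(6−22)≡2=c; f(5)→21·(5−22)≡7=h (all mod 26).

ranch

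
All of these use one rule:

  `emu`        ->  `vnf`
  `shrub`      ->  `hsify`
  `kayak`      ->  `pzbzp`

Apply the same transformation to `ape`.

Each pair mirrors across the alphabet (e↔v, m↔n, u↔f): positions sum to 25. This is the alphabet-reversal cipher (Atbash): a becomes z, b becomes y, etc.
Applying it to ape: a↔z, p↔k, e↔v.

zkv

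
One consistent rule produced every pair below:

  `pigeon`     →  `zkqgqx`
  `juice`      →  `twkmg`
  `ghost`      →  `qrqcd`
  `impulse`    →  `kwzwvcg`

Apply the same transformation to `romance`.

bqwcxmg

The shift depends on letter class: consonant p→z is +10, but vowel i→k is +2. Vowels shift forward by 2 and consonants shift forward by 10.
Applying it to romance: r(cons)+10=b, o(vowel)+2=q, m(cons)+10=w, a(vowel)+2=c, n(cons)+10=x, c(cons)+10=m, e(vowel)+2=g.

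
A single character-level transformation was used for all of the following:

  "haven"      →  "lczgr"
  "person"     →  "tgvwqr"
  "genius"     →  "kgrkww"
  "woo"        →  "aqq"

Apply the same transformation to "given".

kkzgr

The shift depends on letter class: consonant h→l is +4, but vowel a→c is +2. The rule splits by letter class: vowels +2, consonants +4.
Applying it to given: g(cons)+4=k, i(vowel)+2=k, v(cons)+4=z, e(vowel)+2=g, n(cons)+4=r.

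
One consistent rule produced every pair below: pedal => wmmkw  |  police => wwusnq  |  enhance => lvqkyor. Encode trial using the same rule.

azrkw

In pedal: p→w is +7, e→m is +8, d→m is +9, a→k is +10 — the shift increases by 1 each position. Letter i (0-indexed) is shifted by i+7, so successive shifts are 7, 8, 9, ….
Applying it to trial: t+7=a, r+8=z, i+9=r, a+10=k, l+11=w.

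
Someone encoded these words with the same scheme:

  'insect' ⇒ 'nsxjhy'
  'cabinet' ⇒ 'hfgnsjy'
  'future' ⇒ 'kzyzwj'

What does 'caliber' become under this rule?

Every letter moves 5 places later in the alphabet, wrapping around z→a.
Applying it to caliber: c+5=h, a+5=f, l+5=q, i+5=n, b+5=g, e+5=j, r+5=w.

hfqngjw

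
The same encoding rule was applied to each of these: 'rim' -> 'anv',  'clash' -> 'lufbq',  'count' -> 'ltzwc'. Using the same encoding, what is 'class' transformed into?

The shift depends on letter class: consonant r→a is +9, but vowel i→n is +5. The rule splits by letter class: vowels +5, consonants +9.
On class: c(cons)+9=l, l(cons)+9=u, a(vowel)+5=f, s(cons)+9=b, s(cons)+9=b.

lufbb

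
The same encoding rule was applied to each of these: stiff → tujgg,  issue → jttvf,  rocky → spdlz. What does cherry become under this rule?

Compare letters: s→t is +1, t→u is +1, i→j is +1 — a constant shift. It's a constant shift of +1 (ROT1).
Applying it to cherry: c+1=d, h+1=i, e+1=f, r+1=s, r+1=s, y+1=z.

difssz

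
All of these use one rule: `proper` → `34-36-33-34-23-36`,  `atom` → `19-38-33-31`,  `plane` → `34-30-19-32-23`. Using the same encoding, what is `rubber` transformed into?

p is letter #16 and maps to 34: an offset of 18. Letters become their 1-based position plus 18 (so a→19, b→20, …).
Applying it to rubber: r=18→36, u=21→39, b=2→20, b=2→20, e=5→23, r=18→36.

36-39-20-20-23-36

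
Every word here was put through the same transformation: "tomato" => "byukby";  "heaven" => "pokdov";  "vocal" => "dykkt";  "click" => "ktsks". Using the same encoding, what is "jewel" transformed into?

roeot

The shift depends on letter class: consonant t→b is +8, but vowel o→y is +10. Vowels shift forward by 10 and consonants shift forward by 8.
On jewel: j(cons)+8=r, e(vowel)+10=o, w(cons)+8=e, e(vowel)+10=o, l(cons)+8=t.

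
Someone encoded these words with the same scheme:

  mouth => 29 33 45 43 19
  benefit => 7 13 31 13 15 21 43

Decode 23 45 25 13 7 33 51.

m(#13)→29 and o(#15)→33: differences scale by 2, so n = 2·pos + 3. The formula is n = 2×(alphabet index, a=1) + 3.
Decoding 23 45 25 13 7 33 51: 23→(23−3)÷2=10=j, 45→(45−3)÷2=21=u, 25→(25−3)÷2=11=k, 13→(13−3)÷2=5=e, 7→(7−3)÷2=2=b, 33→(33−3)÷2=15=o, 51→(51−3)÷2=24=x.

jukebox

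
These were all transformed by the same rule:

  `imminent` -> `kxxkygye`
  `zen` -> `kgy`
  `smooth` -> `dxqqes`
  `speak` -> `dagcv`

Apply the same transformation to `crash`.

nccds

The shift depends on letter class: consonant m→x is +11, but vowel i→k is +2. Vowels shift forward by 2 and consonants shift forward by 11.
Applying it to crash: c(cons)+11=n, r(cons)+11=c, a(vowel)+2=c, s(cons)+11=d, h(cons)+11=s.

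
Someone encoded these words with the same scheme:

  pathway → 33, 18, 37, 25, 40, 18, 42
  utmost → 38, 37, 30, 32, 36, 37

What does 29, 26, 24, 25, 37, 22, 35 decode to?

lighter

p is letter #16 and maps to 33: an offset of 17. Letters become their 1-based position plus 17 (so a→18, b→19, …).
Undoing it on 29, 26, 24, 25, 37, 22, 35: 29→(29−17)÷1=12=l, 26→(26−17)÷1=9=i, 24→(24−17)÷1=7=g, 25→(25−17)÷1=8=h, 37→(37−17)÷1=20=t, 22→(22−17)÷1=5=e, 35→(35−17)÷1=18=r.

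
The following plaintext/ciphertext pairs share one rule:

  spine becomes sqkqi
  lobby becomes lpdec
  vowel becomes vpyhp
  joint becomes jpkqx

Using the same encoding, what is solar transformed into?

spndv

In spine: s→s is +0, p→q is +1, i→k is +2, n→q is +3 — the shift increases by 1 each position. The shift increases by 1 at each position, starting from +0: 0, 1, 2, ….
For solar: s+0=s, o+1=p, l+2=n, a+3=d, r+4=v.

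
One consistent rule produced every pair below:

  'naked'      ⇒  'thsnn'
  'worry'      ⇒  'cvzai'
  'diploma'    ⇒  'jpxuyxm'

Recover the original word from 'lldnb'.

fever

Each letter shifts forward by (position + 6), i.e. 6, 7, 8, … — the shift grows by one for each successive letter.
Decoding lldnb: l−6=f, l−7=e, d−8=v, n−9=e, b−10=r.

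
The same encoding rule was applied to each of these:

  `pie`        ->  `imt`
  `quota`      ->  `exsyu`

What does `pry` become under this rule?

cvt

Read the word backwards and shift each letter +4.
For pry: reverse → yrp; then shift: y+4=c, r+4=v, p+4=t.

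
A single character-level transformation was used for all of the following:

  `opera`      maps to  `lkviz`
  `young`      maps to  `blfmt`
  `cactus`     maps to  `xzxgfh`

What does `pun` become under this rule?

Each pair mirrors across the alphabet (o↔l, p↔k, e↔v): positions sum to 25. Each letter is replaced by its mirror in the alphabet: a↔z, b↔y, c↔x, and so on (the Atbash cipher).
On pun: p↔k, u↔f, n↔m.

kfm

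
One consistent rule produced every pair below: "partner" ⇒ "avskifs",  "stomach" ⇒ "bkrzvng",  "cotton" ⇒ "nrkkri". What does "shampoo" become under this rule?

bgvzarr

p(15)→a(0) and a(0)→v(21) fit y≡9x+21 (mod 26); the inverse of 9 mod 26 is 3. Treating letters as 0–25, the rule is x ↦ 9x + 21 (mod 26).
Applying it to shampoo: s(18)→9·18+21≡1=b; h(7)→9·7+21≡6=g; a(0)→9·0+21≡21=v; m(12)→9·12+21≡25=z; p(15)→9·15+21≡0=a; o(14)→9·14+21≡17=r; o(14)→9·14+21≡17=r (all mod 26).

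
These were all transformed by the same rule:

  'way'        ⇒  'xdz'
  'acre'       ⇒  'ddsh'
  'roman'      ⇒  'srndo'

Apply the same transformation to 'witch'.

Vowels shift forward by 3 and consonants shift forward by 1.
On witch: w(cons)+1=x, i(vowel)+3=l, t(cons)+1=u, c(cons)+1=d, h(cons)+1=i.

xludi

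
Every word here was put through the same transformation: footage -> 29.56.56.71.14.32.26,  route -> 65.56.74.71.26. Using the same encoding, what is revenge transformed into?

f(#6)→29 and o(#15)→56: differences scale by 3, so n = 3·pos + 11. The formula is n = 3×(alphabet index, a=1) + 11.
Applying it to revenge: r=18→65, e=5→26, v=22→77, e=5→26, n=14→53, g=7→32, e=5→26.

65.26.77.26.53.32.26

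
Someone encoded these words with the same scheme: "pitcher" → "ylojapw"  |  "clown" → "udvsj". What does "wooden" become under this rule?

The output letters match the input read backwards, each shifted +7: pitcher reversed is rehctip. Two steps: reverse the string, then apply a Caesar shift of +7.
Applying it to wooden: reverse → nedoow; then shift: n+7=u, e+7=l, d+7=k, o+7=v, o+7=v, w+7=d.

ulkvvd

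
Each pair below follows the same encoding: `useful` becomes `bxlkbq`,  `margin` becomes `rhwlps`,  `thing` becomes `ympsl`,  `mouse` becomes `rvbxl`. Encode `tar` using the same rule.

yhw

Two shifts are in play — +7 for a/e/i/o/u, +5 for every other letter.
For tar: t(cons)+5=y, a(vowel)+7=h, r(cons)+5=w.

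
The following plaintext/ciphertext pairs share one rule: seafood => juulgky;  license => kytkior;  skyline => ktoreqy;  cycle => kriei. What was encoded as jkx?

red

The word is reversed, then every letter is shifted forward by 6.
Undoing it on jkx: shift back: j−6=d, k−6=e, x−6=r → der; then reverse → red.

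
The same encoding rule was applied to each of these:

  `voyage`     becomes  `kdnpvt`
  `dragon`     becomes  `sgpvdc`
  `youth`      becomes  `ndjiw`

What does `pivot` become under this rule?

Every letter moves 15 places later in the alphabet, wrapping around z→a.
Applying it to pivot: p+15=e, i+15=x, v+15=k, o+15=d, t+15=i.

exkdi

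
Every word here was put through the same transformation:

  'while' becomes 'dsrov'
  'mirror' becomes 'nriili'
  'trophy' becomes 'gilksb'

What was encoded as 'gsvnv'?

theme

Each pair mirrors across the alphabet (w↔d, h↔s, i↔r): positions sum to 25. Each letter is replaced by its mirror in the alphabet: a↔z, b↔y, c↔x, and so on (the Atbash cipher).
Decoding gsvnv: g↔t, s↔h, v↔e, n↔m, v↔e.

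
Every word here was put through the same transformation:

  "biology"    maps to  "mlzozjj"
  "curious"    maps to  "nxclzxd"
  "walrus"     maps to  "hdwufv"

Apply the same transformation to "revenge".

Shifts by position in biology: pos 0: b→m (+11), pos 1: i→l (+3), pos 2: o→z (+11), pos 3: l→o (+3) — repeating every 2. A repeating key of period 2 is used — shifts +11, +3 over and over.
On revenge: r+11=c, e+3=h, v+11=g, e+3=h, n+11=y, g+3=j, e+11=p.

chghyjp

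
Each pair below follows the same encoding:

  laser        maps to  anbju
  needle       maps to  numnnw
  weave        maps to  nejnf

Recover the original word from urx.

oil

The output letters match the input read backwards, each shifted +9: laser reversed is resal. The word is reversed, then every letter is shifted forward by 9.
Undoing it on urx: shift back: u−9=l, r−9=i, x−9=o → lio; then reverse → oil.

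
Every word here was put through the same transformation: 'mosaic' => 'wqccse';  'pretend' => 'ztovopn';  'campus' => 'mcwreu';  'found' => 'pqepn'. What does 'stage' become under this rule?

cvkio

Shifts by position in mosaic: pos 0: m→w (+10), pos 1: o→q (+2), pos 2: s→c (+10), pos 3: a→c (+2) — repeating every 2. A repeating key of period 2 is used — shifts +10, +2 over and over.
For stage: s+10=c, t+2=v, a+10=k, g+2=i, e+10=o.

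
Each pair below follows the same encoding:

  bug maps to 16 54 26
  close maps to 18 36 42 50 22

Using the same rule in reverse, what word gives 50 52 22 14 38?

steam

b(#2)→16 and u(#21)→54: differences scale by 2, so n = 2·pos + 12. With a=1..z=26, the number is 2·pos + 12.
Decoding 50 52 22 14 38: 50→(50−12)÷2=19=s, 52→(52−12)÷2=20=t, 22→(22−12)÷2=5=e, 14→(14−12)÷2=1=a, 38→(38−12)÷2=13=m.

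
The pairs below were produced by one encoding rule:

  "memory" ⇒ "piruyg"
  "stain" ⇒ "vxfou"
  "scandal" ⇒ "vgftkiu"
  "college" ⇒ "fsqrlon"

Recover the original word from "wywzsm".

turtle

In memory: m→p is +3, e→i is +4, m→r is +5, o→u is +6 — the shift increases by 1 each position. Letter i (0-indexed) is shifted by i+3, so successive shifts are 3, 4, 5, ….
Reversing it on wywzsm: w−3=t, y−4=u, w−5=r, z−6=t, s−7=l, m−8=e.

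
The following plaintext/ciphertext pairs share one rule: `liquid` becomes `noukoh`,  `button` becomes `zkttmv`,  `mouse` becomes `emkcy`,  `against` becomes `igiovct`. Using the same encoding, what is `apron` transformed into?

l(11)→n(13) and i(8)→o(14) fit y≡17x+8 (mod 26); the inverse of 17 mod 26 is 23. This is an affine cipher: with a=0,…,z=25, each position x becomes (17x+8) mod 26.
Applying it to apron: a(0)→17·0+8≡8=i; p(15)→17·15+8≡3=d; r(17)→17·17+8≡11=l; o(14)→17·14+8≡12=m; n(13)→17·13+8≡21=v (all mod 26).

idlmv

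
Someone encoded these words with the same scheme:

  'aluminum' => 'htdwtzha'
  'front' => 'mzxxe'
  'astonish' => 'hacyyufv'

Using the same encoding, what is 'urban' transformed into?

In aluminum: a→h is +7, l→t is +8, u→d is +9, m→w is +10 — the shift increases by 1 each position. Each letter shifts forward by (position + 7), i.e. 7, 8, 9, … — the shift grows by one for each successive letter.
Applying it to urban: u+7=b, r+8=z, b+9=k, a+10=k, n+11=y.

bzkky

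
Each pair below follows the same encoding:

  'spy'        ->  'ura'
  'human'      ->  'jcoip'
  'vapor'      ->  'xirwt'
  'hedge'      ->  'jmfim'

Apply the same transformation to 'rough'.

Vowels shift forward by 8 and consonants shift forward by 2.
On rough: r(cons)+2=t, o(vowel)+8=w, u(vowel)+8=c, g(cons)+2=i, h(cons)+2=j.

twcij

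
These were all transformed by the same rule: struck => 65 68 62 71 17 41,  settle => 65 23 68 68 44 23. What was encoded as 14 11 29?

bag

s(#19)→65 and t(#20)→68: differences scale by 3, so n = 3·pos + 8. Each letter becomes 3×(its alphabet position, a=1..z=26) + 8.
Decoding 14 11 29: 14→(14−8)÷3=2=b, 11→(11−8)÷3=1=a, 29→(29−8)÷3=7=g.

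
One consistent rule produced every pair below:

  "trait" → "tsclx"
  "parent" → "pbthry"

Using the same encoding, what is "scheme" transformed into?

sdjhqj

In trait: t→t is +0, r→s is +1, a→c is +2, i→l is +3 — the shift increases by 1 each position. Letter i (0-indexed) is shifted by i+0, so successive shifts are 0, 1, 2, ….
Applying it to scheme: s+0=s, c+1=d, h+2=j, e+3=h, m+4=q, e+5=j.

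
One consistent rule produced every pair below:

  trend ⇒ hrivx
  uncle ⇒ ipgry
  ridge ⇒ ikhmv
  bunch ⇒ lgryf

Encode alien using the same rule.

The output letters match the input read backwards, each shifted +4: trend reversed is dnert. Read the word backwards and shift each letter +4.
For alien: reverse → neila; then shift: n+4=r, e+4=i, i+4=m, l+4=p, a+4=e.

rimpe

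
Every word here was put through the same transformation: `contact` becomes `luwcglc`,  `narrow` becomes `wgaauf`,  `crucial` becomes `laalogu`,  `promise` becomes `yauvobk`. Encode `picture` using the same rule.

yolcaak

The shift depends on letter class: consonant c→l is +9, but vowel o→u is +6. Vowels shift forward by 6 and consonants shift forward by 9.
Applying it to picture: p(cons)+9=y, i(vowel)+6=o, c(cons)+9=l, t(cons)+9=c, u(vowel)+6=a, r(cons)+9=a, e(vowel)+6=k.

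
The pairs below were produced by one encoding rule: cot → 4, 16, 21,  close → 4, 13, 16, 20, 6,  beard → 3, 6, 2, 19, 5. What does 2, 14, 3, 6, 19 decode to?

Each letter is replaced by its alphabet position (a=1..z=26) + 1.
Undoing it on 2, 14, 3, 6, 19: 2→(2−1)÷1=1=a, 14→(14−1)÷1=13=m, 3→(3−1)÷1=2=b, 6→(6−1)÷1=5=e, 19→(19−1)÷1=18=r.

amber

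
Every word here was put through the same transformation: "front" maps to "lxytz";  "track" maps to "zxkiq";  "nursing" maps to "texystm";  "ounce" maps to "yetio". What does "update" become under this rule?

The shift depends on letter class: consonant f→l is +6, but vowel o→y is +10. The rule splits by letter class: vowels +10, consonants +6.
For update: u(vowel)+10=e, p(cons)+6=v, d(cons)+6=j, a(vowel)+10=k, t(cons)+6=z, e(vowel)+10=o.

evjkzo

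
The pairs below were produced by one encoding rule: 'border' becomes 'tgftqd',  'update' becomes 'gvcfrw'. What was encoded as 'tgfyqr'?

The output letters match the input read backwards, each shifted +2: border reversed is redrob. The word is reversed, then every letter is shifted forward by 2.
Reversing it on tgfyqr: shift back: t−2=r, g−2=e, f−2=d, y−2=w, q−2=o, r−2=p → redwop; then reverse → powder.

powder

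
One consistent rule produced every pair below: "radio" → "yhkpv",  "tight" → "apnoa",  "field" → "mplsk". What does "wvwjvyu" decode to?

popcorn

Compare letters: r→y is +7, a→h is +7, d→k is +7 — a constant shift. It's a constant shift of +7 (ROT7).
Reversing it on wvwjvyu: w−7=p, v−7=o, w−7=p, j−7=c, v−7=o, y−7=r, u−7=n.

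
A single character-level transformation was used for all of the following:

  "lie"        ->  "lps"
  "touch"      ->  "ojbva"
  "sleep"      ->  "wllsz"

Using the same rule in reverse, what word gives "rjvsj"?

The output letters match the input read backwards, each shifted +7: lie reversed is eil. Read the word backwards and shift each letter +7.
Reversing it on rjvsj: shift back: r−7=k, j−7=c, v−7=o, s−7=l, j−7=c → kcolc; then reverse → clock.

clock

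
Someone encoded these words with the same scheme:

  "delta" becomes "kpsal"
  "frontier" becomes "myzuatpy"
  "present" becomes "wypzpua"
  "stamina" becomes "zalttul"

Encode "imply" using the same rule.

ttwsf

The shift depends on letter class: consonant d→k is +7, but vowel e→p is +11. The rule splits by letter class: vowels +11, consonants +7.
On imply: i(vowel)+11=t, m(cons)+7=t, p(cons)+7=w, l(cons)+7=s, y(cons)+7=f.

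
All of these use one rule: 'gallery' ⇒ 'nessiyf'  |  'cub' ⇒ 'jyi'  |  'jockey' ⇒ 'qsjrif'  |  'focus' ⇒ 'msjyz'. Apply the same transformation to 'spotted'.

The shift depends on letter class: consonant g→n is +7, but vowel a→e is +4. Two shifts are in play — +4 for a/e/i/o/u, +7 for every other letter.
For spotted: s(cons)+7=z, p(cons)+7=w, o(vowel)+4=s, t(cons)+7=a, t(cons)+7=a, e(vowel)+4=i, d(cons)+7=k.

zwsaaik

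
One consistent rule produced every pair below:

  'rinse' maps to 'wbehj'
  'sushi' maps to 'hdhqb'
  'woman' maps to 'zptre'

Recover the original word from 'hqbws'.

shirt

r(17)→w(22) and i(8)→b(1) fit y≡11x+17 (mod 26); the inverse of 11 mod 26 is 19. Each letter's alphabet position (a=0..z=25) is mapped through 11·x+17 mod 26 — an affine cipher.
Decoding hqbws: h(7)→19·(7−17)≡18=s; q(16)→19·(16−17)≡7=h; b(1)→19·(1−17)≡8=i; w(22)→19·(22−17)≡17=r; s(18)→19·(18−17)≡19=t (all mod 26).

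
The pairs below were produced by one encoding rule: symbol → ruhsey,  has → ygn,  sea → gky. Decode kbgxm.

The word is reversed, then every letter is shifted forward by 6.
Decoding kbgxm: shift back: k−6=e, b−6=v, g−6=a, x−6=r, m−6=g → evarg; then reverse → grave.

grave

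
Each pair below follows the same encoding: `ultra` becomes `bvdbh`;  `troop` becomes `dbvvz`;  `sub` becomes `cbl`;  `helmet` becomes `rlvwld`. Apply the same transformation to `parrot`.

zhbbvd

The shift depends on letter class: consonant l→v is +10, but vowel u→b is +7. Two shifts are in play — +7 for a/e/i/o/u, +10 for every other letter.
For parrot: p(cons)+10=z, a(vowel)+7=h, r(cons)+10=b, r(cons)+10=b, o(vowel)+7=v, t(cons)+10=d.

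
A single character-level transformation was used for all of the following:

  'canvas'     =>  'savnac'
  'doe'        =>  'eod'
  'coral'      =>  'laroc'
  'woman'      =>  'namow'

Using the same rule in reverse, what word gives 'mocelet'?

The output letters match the input read backwards: canvas reversed is savnac. It's just the letters in reverse order.
Reversing it on mocelet: then reverse → telecom.

telecom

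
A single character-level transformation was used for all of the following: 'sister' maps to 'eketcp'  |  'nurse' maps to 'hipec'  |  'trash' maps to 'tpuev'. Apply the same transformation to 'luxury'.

dibipq

s(18)→e(4) and i(8)→k(10) fit y≡15x+20 (mod 26); the inverse of 15 mod 26 is 7. Each letter's alphabet position (a=0..z=25) is mapped through 15·x+20 mod 26 — an affine cipher.
For luxury: l(11)→15·11+20≡3=d; u(20)→15·20+20≡8=i; x(23)→15·23+20≡1=b; u(20)→15·20+20≡8=i; r(17)→15·17+20≡15=p; y(24)→15·24+20≡16=q (all mod 26).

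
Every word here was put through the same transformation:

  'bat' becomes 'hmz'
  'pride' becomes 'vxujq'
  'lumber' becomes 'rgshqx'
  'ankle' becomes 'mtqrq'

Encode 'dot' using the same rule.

The shift depends on letter class: consonant b→h is +6, but vowel a→m is +12. Two shifts are in play — +12 for a/e/i/o/u, +6 for every other letter.
On dot: d(cons)+6=j, o(vowel)+12=a, t(cons)+6=z.

jaz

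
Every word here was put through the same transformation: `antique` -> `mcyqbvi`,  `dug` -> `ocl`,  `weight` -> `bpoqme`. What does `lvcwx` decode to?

The output letters match the input read backwards, each shifted +8: antique reversed is euqitna. Two steps: reverse the string, then apply a Caesar shift of +8.
Reversing it on lvcwx: shift back: l−8=d, v−8=n, c−8=u, w−8=o, x−8=p → dnuop; then reverse → pound.

pound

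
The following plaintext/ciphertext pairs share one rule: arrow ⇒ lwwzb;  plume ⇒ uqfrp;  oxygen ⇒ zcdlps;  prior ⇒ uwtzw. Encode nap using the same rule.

The shift depends on letter class: consonant r→w is +5, but vowel a→l is +11. Two shifts are in play — +11 for a/e/i/o/u, +5 for every other letter.
Applying it to nap: n(cons)+5=s, a(vowel)+11=l, p(cons)+5=u.

slu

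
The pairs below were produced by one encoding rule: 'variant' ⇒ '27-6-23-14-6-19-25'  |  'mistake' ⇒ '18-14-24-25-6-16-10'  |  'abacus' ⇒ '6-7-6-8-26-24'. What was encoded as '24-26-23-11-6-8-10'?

surface

v is letter #22 and maps to 27: an offset of 5. Each letter is replaced by its alphabet position (a=1..z=26) + 5.
Undoing it on 24-26-23-11-6-8-10: 24→(24−5)÷1=19=s, 26→(26−5)÷1=21=u, 23→(23−5)÷1=18=r, 11→(11−5)÷1=6=f, 6→(6−5)÷1=1=a, 8→(8−5)÷1=3=c, 10→(10−5)÷1=5=e.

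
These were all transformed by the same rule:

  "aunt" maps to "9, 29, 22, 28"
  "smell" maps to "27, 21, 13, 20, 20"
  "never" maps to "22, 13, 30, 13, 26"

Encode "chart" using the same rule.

a is letter #1 and maps to 9: an offset of 8. Letters become their 1-based position plus 8 (so a→9, b→10, …).
Applying it to chart: c=3→11, h=8→16, a=1→9, r=18→26, t=20→28.

11, 16, 9, 26, 28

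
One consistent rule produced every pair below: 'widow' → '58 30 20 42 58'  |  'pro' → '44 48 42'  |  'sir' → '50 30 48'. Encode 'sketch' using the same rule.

50 34 22 52 18 28

w(#23)→58 and i(#9)→30: differences scale by 2, so n = 2·pos + 12. The formula is n = 2×(alphabet index, a=1) + 12.
Applying it to sketch: s=19→50, k=11→34, e=5→22, t=20→52, c=3→18, h=8→28.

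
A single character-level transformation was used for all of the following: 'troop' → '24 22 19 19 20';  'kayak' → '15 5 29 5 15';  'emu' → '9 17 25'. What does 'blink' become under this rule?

t is letter #20 and maps to 24: an offset of 4. Each letter is replaced by its alphabet position (a=1..z=26) + 4.
On blink: b=2→6, l=12→16, i=9→13, n=14→18, k=11→15.

6 16 13 18 15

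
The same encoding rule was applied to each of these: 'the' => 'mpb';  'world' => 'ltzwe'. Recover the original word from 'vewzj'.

Read the word backwards and shift each letter +8.
Decoding vewzj: shift back: v−8=n, e−8=w, w−8=o, z−8=r, j−8=b → nworb; then reverse → brown.

brown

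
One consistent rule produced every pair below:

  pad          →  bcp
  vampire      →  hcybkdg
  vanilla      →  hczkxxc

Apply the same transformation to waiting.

ickfkzs

The shift depends on letter class: consonant p→b is +12, but vowel a→c is +2. Vowels shift forward by 2 and consonants shift forward by 12.
For waiting: w(cons)+12=i, a(vowel)+2=c, i(vowel)+2=k, t(cons)+12=f, i(vowel)+2=k, n(cons)+12=z, g(cons)+12=s.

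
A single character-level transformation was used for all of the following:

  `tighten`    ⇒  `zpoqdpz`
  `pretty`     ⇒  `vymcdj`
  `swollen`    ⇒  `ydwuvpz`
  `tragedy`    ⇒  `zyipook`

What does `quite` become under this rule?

wbqco

In tighten: t→z is +6, i→p is +7, g→o is +8, h→q is +9 — the shift increases by 1 each position. The shift increases by 1 at each position, starting from +6: 6, 7, 8, ….
Applying it to quite: q+6=w, u+7=b, i+8=q, t+9=c, e+10=o.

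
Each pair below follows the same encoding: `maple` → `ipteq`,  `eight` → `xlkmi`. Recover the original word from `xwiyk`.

The output letters match the input read backwards, each shifted +4: maple reversed is elpam. The word is reversed, then every letter is shifted forward by 4.
Undoing it on xwiyk: shift back: x−4=t, w−4=s, i−4=e, y−4=u, k−4=g → tseug; then reverse → guest.

guest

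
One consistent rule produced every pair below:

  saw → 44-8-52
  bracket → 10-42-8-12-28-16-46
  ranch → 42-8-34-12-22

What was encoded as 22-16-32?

hem

s(#19)→44 and a(#1)→8: differences scale by 2, so n = 2·pos + 6. With a=1..z=26, the number is 2·pos + 6.
Decoding 22-16-32: 22→(22−6)÷2=8=h, 16→(16−6)÷2=5=e, 32→(32−6)÷2=13=m.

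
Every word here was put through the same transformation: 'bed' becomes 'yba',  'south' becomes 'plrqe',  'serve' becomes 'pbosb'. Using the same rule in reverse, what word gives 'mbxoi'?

Compare letters: b→y is +23, e→b is +23, d→a is +23 — a constant shift. Each letter is shifted forward by 23 in the alphabet (a Caesar shift of +23).
Decoding mbxoi: m−23=p, b−23=e, x−23=a, o−23=r, i−23=l.

pearl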